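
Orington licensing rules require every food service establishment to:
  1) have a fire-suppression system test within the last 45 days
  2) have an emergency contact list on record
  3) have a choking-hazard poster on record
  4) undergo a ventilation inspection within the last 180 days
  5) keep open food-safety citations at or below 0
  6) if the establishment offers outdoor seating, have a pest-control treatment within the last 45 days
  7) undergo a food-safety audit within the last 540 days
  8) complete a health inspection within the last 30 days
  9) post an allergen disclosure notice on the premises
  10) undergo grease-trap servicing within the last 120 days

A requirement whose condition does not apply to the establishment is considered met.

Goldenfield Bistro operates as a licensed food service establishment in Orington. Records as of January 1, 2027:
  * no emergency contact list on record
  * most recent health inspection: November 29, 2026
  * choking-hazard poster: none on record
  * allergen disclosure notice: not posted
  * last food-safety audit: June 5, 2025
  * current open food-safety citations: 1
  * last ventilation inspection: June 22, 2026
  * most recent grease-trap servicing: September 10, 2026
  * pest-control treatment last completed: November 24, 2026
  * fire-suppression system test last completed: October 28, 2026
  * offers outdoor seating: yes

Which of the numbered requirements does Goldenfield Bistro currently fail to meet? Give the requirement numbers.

1. fire-suppression system test 65 days ago vs limit 45 → not met
2. emergency contact list absent → not met
3. choking-hazard poster absent → not met
4. ventilation inspection 193 days ago vs limit 180 → not met
5. open food-safety citations 1 > 0 → not met
6. condition 'offers outdoor seating' holds; pest-control treatment 38 days ago vs limit 45 → met
7. food-safety audit 575 days ago vs limit 540 → not met
8. health inspection 33 days ago vs limit 30 → not met
9. allergen disclosure notice absent → not met
10. grease-trap servicing 113 days ago vs limit 120 → met
Not met: 1, 2, 3, 4, 5, 7, 8, 9

1, 2, 3, 4, 5, 7, 8, 9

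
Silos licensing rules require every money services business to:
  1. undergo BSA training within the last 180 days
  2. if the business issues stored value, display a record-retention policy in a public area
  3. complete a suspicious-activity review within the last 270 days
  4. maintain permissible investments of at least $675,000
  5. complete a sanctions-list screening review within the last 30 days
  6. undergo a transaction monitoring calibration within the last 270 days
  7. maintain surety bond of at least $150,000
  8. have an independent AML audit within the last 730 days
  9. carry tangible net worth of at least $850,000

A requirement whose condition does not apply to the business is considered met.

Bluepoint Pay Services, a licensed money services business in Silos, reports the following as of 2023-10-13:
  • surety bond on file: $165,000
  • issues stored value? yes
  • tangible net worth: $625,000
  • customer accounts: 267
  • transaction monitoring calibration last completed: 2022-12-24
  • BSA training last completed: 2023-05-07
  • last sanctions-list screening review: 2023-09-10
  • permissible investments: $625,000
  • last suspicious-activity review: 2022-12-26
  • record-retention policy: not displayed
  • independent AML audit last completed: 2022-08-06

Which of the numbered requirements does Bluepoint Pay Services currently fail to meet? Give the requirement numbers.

2, 3, 4, 5, 6, 9

1. BSA training 159 days ago vs limit 180 → met
2. condition 'issues stored value' holds; record-retention policy absent → not met
3. suspicious-activity review 291 days ago vs limit 270 → not met
4. permissible investments $625,000 < $675,000 → not met
5. sanctions-list screening review 33 days ago vs limit 30 → not met
6. transaction monitoring calibration 293 days ago vs limit 270 → not met
7. surety bond $165,000 ≥ $150,000 → met
8. independent AML audit 433 days ago vs limit 730 → met
9. tangible net worth $625,000 < $850,000 → not met
Not met: 2, 3, 4, 5, 6, 9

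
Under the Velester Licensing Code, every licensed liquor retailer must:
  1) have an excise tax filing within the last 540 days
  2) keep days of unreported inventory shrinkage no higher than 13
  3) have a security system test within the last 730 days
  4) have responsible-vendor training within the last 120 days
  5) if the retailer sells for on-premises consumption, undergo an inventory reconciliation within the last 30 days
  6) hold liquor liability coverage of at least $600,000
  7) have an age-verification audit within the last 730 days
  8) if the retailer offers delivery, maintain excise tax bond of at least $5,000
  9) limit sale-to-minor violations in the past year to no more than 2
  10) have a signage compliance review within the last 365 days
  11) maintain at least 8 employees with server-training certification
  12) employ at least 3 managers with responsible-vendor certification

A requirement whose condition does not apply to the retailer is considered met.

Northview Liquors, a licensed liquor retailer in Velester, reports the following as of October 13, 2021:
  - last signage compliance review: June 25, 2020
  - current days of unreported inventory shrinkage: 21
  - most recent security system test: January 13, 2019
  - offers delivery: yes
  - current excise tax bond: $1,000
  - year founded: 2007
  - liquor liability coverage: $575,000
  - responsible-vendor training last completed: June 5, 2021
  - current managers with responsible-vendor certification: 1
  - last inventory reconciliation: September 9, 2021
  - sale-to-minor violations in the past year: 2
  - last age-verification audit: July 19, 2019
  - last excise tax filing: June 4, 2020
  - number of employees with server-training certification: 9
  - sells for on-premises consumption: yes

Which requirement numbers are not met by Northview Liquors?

2, 3, 4, 5, 6, 7, 8, 10, 12

1. excise tax filing 496 days ago vs limit 540 → met
2. days of unreported inventory shrinkage 21 > 13 → not met
3. security system test 1004 days ago vs limit 730 → not met
4. responsible-vendor training 130 days ago vs limit 120 → not met
5. condition 'sells for on-premises consumption' holds; inventory reconciliation 34 days ago vs limit 30 → not met
6. liquor liability coverage $575,000 < $600,000 → not met
7. age-verification audit 817 days ago vs limit 730 → not met
8. condition 'offers delivery' holds; excise tax bond $1,000 < $5,000 → not met
9. sale-to-minor violations in the past year 2 ≤ 2 → met
10. signage compliance review 475 days ago vs limit 365 → not met
11. employees with server-training certification 9 ≥ 8 → met
12. managers with responsible-vendor certification 1 < 3 → not met
Not met: 2, 3, 4, 5, 6, 7, 8, 10, 12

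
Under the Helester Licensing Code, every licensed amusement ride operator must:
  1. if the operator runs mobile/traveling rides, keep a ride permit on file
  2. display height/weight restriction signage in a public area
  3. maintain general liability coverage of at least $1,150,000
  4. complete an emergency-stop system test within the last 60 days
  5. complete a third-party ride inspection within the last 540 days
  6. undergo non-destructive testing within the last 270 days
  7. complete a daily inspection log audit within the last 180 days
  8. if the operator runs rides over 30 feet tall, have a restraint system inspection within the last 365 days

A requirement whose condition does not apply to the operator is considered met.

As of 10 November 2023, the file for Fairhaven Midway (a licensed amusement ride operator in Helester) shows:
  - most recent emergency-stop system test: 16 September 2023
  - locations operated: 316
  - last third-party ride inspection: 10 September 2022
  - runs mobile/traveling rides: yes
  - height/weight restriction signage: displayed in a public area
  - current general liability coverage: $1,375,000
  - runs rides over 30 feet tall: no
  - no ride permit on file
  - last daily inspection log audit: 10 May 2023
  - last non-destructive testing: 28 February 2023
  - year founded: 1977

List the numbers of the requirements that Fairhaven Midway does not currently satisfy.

1. condition 'runs mobile/traveling rides' holds; ride permit absent → not met
2. height/weight restriction signage present → met
3. general liability coverage $1,375,000 ≥ $1,150,000 → met
4. emergency-stop system test 55 days ago vs limit 60 → met
5. third-party ride inspection 426 days ago vs limit 540 → met
6. non-destructive testing 255 days ago vs limit 270 → met
7. daily inspection log audit 184 days ago vs limit 180 → not met
8. condition 'runs rides over 30 feet tall' does not hold → requirement n/a → met
Not met: 1, 7

1, 7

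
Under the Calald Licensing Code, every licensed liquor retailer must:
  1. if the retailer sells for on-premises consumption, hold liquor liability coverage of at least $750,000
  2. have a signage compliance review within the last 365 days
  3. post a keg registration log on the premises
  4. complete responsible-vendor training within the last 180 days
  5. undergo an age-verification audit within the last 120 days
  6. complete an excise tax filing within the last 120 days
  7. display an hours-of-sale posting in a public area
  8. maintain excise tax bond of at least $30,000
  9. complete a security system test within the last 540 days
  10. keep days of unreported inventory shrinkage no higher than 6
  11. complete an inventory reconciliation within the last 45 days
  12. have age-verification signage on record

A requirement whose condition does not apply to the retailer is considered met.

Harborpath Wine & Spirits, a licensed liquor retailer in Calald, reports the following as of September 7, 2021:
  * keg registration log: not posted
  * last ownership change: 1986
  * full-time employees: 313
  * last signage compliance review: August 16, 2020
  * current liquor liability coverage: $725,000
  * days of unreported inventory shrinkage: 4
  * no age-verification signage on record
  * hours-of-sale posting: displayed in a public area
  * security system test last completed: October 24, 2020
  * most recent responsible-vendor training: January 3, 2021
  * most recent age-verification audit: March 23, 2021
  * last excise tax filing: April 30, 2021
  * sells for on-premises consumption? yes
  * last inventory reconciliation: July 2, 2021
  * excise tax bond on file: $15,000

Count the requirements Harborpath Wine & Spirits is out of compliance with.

9

1. condition 'sells for on-premises consumption' holds; liquor liability coverage $725,000 < $750,000 → not met
2. signage compliance review 387 days ago vs limit 365 → not met
3. keg registration log absent → not met
4. responsible-vendor training 247 days ago vs limit 180 → not met
5. age-verification audit 168 days ago vs limit 120 → not met
6. excise tax filing 130 days ago vs limit 120 → not met
7. hours-of-sale posting present → met
8. excise tax bond $15,000 < $30,000 → not met
9. security system test 318 days ago vs limit 540 → met
10. days of unreported inventory shrinkage 4 ≤ 6 → met
11. inventory reconciliation 67 days ago vs limit 45 → not met
12. age-verification signage absent → not met
Not met: 9 of 12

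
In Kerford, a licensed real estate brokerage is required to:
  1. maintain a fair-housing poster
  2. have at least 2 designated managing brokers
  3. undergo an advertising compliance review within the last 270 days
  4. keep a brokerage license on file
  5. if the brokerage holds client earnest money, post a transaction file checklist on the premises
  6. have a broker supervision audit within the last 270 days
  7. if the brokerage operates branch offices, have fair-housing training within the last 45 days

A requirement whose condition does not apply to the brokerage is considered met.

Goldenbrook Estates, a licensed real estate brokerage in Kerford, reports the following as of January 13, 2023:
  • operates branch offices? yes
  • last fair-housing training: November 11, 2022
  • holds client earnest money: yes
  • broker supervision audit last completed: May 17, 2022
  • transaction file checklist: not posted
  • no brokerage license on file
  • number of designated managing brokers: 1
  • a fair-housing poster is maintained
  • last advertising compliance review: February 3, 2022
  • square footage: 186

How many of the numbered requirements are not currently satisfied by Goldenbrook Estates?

5

1. fair-housing poster present → met
2. designated managing brokers 1 < 2 → not met
3. advertising compliance review 344 days ago vs limit 270 → not met
4. brokerage license absent → not met
5. condition 'holds client earnest money' holds; transaction file checklist absent → not met
6. broker supervision audit 241 days ago vs limit 270 → met
7. condition 'operates branch offices' holds; fair-housing training 63 days ago vs limit 45 → not met
Not met: 5 of 7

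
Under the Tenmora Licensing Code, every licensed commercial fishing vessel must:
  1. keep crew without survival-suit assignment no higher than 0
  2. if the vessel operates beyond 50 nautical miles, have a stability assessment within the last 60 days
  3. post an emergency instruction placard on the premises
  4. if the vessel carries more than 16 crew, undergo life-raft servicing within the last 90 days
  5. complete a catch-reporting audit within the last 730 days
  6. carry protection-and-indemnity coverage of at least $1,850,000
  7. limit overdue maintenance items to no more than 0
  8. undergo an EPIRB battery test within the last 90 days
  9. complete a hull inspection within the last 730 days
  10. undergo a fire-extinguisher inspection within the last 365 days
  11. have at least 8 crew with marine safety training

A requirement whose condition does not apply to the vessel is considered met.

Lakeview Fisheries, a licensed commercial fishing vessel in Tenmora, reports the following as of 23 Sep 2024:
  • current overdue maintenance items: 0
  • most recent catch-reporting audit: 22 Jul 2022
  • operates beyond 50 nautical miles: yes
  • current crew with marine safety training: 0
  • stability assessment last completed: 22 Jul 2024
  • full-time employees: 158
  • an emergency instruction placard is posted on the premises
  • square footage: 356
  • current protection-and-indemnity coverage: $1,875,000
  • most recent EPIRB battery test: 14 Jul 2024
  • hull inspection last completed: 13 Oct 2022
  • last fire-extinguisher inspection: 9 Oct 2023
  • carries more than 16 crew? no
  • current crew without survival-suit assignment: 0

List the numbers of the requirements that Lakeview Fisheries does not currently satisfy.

2, 5, 11

1. crew without survival-suit assignment 0 ≤ 0 → met
2. condition 'operates beyond 50 nautical miles' holds; stability assessment 63 days ago vs limit 60 → not met
3. emergency instruction placard present → met
4. condition 'carries more than 16 crew' does not hold → requirement n/a → met
5. catch-reporting audit 794 days ago vs limit 730 → not met
6. protection-and-indemnity coverage $1,875,000 ≥ $1,850,000 → met
7. overdue maintenance items 0 ≤ 0 → met
8. EPIRB battery test 71 days ago vs limit 90 → met
9. hull inspection 711 days ago vs limit 730 → met
10. fire-extinguisher inspection 350 days ago vs limit 365 → met
11. crew with marine safety training 0 < 8 → not met
Not met: 2, 5, 11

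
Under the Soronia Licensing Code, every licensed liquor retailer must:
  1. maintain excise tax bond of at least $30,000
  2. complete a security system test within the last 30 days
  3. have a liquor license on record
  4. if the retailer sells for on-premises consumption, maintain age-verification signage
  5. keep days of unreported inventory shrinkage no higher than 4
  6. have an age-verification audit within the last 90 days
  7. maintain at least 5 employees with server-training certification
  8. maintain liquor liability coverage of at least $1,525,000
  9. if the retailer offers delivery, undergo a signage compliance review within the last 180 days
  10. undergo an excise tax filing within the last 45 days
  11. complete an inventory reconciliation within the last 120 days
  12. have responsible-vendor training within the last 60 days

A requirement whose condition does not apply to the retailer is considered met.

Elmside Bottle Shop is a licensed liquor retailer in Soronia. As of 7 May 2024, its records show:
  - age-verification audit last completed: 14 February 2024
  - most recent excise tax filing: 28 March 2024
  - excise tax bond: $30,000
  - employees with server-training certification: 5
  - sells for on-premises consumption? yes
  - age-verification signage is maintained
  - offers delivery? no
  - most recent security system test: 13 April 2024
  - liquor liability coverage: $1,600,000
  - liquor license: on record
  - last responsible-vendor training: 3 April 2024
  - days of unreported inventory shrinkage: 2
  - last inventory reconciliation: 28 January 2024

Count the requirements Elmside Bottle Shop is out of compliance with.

1. excise tax bond $30,000 ≥ $30,000 → met
2. security system test 24 days ago vs limit 30 → met
3. liquor license present → met
4. condition 'sells for on-premises consumption' holds; age-verification signage present → met
5. days of unreported inventory shrinkage 2 ≤ 4 → met
6. age-verification audit 83 days ago vs limit 90 → met
7. employees with server-training certification 5 ≥ 5 → met
8. liquor liability coverage $1,600,000 ≥ $1,525,000 → met
9. condition 'offers delivery' does not hold → requirement n/a → met
10. excise tax filing 40 days ago vs limit 45 → met
11. inventory reconciliation 100 days ago vs limit 120 → met
12. responsible-vendor training 34 days ago vs limit 60 → met
Not met: 0 of 12

0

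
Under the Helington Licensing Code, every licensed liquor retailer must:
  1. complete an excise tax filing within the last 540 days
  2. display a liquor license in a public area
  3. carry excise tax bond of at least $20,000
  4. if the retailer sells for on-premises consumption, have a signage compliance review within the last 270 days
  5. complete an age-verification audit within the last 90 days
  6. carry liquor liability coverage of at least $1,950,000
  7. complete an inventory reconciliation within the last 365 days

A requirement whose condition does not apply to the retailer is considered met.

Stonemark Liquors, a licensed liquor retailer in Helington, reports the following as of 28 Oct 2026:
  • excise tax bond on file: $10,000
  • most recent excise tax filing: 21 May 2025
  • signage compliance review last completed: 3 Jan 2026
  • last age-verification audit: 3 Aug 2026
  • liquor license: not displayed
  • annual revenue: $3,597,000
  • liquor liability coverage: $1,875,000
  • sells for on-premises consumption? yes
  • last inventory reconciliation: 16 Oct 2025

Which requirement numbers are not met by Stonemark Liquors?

2, 3, 4, 6, 7

1. excise tax filing 525 days ago vs limit 540 → met
2. liquor license absent → not met
3. excise tax bond $10,000 < $20,000 → not met
4. condition 'sells for on-premises consumption' holds; signage compliance review 298 days ago vs limit 270 → not met
5. age-verification audit 86 days ago vs limit 90 → met
6. liquor liability coverage $1,875,000 < $1,950,000 → not met
7. inventory reconciliation 377 days ago vs limit 365 → not met
Not met: 2, 3, 4, 6, 7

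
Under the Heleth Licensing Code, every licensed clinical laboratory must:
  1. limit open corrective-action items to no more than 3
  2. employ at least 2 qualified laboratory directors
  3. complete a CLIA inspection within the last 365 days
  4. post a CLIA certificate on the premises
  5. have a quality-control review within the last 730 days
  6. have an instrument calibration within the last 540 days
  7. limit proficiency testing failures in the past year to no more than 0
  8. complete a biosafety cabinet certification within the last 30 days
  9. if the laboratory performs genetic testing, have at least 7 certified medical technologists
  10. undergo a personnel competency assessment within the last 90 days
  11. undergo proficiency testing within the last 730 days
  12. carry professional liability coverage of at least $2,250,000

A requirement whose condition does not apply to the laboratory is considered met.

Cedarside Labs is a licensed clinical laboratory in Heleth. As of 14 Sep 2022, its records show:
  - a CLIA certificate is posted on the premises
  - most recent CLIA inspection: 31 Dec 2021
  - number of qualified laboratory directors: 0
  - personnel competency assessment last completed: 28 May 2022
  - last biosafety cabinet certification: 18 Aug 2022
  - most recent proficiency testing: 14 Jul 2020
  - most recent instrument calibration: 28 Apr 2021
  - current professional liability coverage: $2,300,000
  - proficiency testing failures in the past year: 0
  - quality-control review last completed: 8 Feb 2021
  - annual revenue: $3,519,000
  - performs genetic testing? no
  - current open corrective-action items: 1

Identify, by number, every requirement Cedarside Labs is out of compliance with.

2, 10, 11

1. open corrective-action items 1 ≤ 3 → met
2. qualified laboratory directors 0 < 2 → not met
3. CLIA inspection 257 days ago vs limit 365 → met
4. CLIA certificate present → met
5. quality-control review 583 days ago vs limit 730 → met
6. instrument calibration 504 days ago vs limit 540 → met
7. proficiency testing failures in the past year 0 ≤ 0 → met
8. biosafety cabinet certification 27 days ago vs limit 30 → met
9. condition 'performs genetic testing' does not hold → requirement n/a → met
10. personnel competency assessment 109 days ago vs limit 90 → not met
11. proficiency testing 792 days ago vs limit 730 → not met
12. professional liability coverage $2,300,000 ≥ $2,250,000 → met
Not met: 2, 10, 11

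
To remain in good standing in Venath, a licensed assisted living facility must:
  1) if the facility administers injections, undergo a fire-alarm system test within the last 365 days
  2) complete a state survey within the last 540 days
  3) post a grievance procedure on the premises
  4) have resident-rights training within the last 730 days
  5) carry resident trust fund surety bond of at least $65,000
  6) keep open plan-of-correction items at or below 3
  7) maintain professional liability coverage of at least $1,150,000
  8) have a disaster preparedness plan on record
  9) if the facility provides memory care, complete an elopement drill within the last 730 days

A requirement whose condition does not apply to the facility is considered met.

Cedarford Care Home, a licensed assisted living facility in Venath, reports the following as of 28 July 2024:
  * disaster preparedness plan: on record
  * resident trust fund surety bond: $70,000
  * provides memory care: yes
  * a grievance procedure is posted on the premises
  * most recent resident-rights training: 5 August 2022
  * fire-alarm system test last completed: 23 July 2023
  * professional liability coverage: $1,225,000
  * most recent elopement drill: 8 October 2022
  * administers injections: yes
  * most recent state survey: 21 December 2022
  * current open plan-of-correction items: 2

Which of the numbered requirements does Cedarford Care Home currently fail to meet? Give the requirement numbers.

1. condition 'administers injections' holds; fire-alarm system test 371 days ago vs limit 365 → not met
2. state survey 585 days ago vs limit 540 → not met
3. grievance procedure present → met
4. resident-rights training 723 days ago vs limit 730 → met
5. resident trust fund surety bond $70,000 ≥ $65,000 → met
6. open plan-of-correction items 2 ≤ 3 → met
7. professional liability coverage $1,225,000 ≥ $1,150,000 → met
8. disaster preparedness plan present → met
9. condition 'provides memory care' holds; elopement drill 659 days ago vs limit 730 → met
Not met: 1, 2

1, 2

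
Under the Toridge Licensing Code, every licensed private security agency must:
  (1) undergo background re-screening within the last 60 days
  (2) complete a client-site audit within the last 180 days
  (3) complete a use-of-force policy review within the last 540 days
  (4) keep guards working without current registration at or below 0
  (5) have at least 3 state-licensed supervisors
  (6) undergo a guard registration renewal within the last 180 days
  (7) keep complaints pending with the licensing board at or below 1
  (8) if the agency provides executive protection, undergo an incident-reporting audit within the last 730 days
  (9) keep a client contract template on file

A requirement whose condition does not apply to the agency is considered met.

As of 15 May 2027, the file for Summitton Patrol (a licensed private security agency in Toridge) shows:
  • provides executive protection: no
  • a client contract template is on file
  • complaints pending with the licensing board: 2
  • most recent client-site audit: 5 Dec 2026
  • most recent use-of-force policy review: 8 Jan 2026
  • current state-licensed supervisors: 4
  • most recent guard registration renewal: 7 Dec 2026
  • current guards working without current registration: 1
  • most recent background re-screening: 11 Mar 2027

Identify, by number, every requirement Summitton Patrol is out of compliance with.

1. background re-screening 65 days ago vs limit 60 → not met
2. client-site audit 161 days ago vs limit 180 → met
3. use-of-force policy review 492 days ago vs limit 540 → met
4. guards working without current registration 1 > 0 → not met
5. state-licensed supervisors 4 ≥ 3 → met
6. guard registration renewal 159 days ago vs limit 180 → met
7. complaints pending with the licensing board 2 > 1 → not met
8. condition 'provides executive protection' does not hold → requirement n/a → met
9. client contract template present → met
Not met: 1, 4, 7

1, 4, 7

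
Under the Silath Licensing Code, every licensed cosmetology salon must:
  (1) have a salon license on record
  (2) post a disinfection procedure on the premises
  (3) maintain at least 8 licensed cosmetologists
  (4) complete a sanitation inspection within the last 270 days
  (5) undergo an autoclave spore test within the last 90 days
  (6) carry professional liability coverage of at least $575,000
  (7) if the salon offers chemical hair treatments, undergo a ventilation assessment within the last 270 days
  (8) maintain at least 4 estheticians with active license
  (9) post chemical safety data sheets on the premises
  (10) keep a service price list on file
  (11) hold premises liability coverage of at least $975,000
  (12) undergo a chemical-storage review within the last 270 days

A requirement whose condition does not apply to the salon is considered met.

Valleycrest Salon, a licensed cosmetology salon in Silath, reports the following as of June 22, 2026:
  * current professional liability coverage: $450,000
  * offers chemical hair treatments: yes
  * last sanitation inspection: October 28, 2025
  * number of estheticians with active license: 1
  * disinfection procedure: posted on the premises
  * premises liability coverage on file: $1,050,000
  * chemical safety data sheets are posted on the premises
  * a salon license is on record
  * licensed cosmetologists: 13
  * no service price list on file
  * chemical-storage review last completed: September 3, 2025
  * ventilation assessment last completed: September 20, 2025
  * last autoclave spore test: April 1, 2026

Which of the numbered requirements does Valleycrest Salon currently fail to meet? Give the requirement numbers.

6, 7, 8, 10, 12

1. salon license present → met
2. disinfection procedure present → met
3. licensed cosmetologists 13 ≥ 8 → met
4. sanitation inspection 237 days ago vs limit 270 → met
5. autoclave spore test 82 days ago vs limit 90 → met
6. professional liability coverage $450,000 < $575,000 → not met
7. condition 'offers chemical hair treatments' holds; ventilation assessment 275 days ago vs limit 270 → not met
8. estheticians with active license 1 < 4 → not met
9. chemical safety data sheets present → met
10. service price list absent → not met
11. premises liability coverage $1,050,000 ≥ $975,000 → met
12. chemical-storage review 292 days ago vs limit 270 → not met
Not met: 6, 7, 8, 10, 12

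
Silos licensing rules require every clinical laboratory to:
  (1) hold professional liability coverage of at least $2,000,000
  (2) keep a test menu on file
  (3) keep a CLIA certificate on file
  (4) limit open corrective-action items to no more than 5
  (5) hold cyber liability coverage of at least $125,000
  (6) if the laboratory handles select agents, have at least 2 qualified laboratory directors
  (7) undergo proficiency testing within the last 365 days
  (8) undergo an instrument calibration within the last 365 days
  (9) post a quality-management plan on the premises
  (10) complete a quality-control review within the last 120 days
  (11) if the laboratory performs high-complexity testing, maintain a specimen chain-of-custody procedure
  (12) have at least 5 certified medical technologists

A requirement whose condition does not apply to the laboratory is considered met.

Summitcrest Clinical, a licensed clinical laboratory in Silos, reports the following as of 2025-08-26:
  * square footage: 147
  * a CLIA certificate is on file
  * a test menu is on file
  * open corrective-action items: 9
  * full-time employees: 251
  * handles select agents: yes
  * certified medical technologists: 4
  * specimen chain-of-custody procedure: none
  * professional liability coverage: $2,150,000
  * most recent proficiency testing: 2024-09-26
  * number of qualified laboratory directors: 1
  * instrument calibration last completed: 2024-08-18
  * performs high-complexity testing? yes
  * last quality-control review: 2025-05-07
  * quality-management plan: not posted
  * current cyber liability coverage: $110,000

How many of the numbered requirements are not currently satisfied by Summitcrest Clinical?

7

1. professional liability coverage $2,150,000 ≥ $2,000,000 → met
2. test menu present → met
3. CLIA certificate present → met
4. open corrective-action items 9 > 5 → not met
5. cyber liability coverage $110,000 < $125,000 → not met
6. condition 'handles select agents' holds; qualified laboratory directors 1 < 2 → not met
7. proficiency testing 334 days ago vs limit 365 → met
8. instrument calibration 373 days ago vs limit 365 → not met
9. quality-management plan absent → not met
10. quality-control review 111 days ago vs limit 120 → met
11. condition 'performs high-complexity testing' holds; specimen chain-of-custody procedure absent → not met
12. certified medical technologists 4 < 5 → not met
Not met: 7 of 12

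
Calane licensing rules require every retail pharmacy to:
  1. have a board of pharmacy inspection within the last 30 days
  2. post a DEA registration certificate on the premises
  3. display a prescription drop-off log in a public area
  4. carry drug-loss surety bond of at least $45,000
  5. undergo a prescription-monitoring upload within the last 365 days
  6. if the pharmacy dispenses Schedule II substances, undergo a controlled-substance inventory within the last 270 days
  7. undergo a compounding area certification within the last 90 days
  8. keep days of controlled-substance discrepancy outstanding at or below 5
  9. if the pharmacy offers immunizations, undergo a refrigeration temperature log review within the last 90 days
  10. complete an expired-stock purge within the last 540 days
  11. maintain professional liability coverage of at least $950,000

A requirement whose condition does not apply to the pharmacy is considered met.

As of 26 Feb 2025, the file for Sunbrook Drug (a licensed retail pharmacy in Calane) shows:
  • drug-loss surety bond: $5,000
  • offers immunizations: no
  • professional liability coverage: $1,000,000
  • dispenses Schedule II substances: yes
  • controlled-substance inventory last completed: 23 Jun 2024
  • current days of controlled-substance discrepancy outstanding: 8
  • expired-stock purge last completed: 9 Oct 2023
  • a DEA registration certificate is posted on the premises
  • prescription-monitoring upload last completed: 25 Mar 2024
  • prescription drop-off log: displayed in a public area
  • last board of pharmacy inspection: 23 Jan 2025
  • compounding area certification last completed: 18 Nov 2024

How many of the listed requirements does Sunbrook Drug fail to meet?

1. board of pharmacy inspection 34 days ago vs limit 30 → not met
2. DEA registration certificate present → met
3. prescription drop-off log present → met
4. drug-loss surety bond $5,000 < $45,000 → not met
5. prescription-monitoring upload 338 days ago vs limit 365 → met
6. condition 'dispenses Schedule II substances' holds; controlled-substance inventory 248 days ago vs limit 270 → met
7. compounding area certification 100 days ago vs limit 90 → not met
8. days of controlled-substance discrepancy outstanding 8 > 5 → not met
9. condition 'offers immunizations' does not hold → requirement n/a → met
10. expired-stock purge 506 days ago vs limit 540 → met
11. professional liability coverage $1,000,000 ≥ $950,000 → met
Not met: 4 of 11

4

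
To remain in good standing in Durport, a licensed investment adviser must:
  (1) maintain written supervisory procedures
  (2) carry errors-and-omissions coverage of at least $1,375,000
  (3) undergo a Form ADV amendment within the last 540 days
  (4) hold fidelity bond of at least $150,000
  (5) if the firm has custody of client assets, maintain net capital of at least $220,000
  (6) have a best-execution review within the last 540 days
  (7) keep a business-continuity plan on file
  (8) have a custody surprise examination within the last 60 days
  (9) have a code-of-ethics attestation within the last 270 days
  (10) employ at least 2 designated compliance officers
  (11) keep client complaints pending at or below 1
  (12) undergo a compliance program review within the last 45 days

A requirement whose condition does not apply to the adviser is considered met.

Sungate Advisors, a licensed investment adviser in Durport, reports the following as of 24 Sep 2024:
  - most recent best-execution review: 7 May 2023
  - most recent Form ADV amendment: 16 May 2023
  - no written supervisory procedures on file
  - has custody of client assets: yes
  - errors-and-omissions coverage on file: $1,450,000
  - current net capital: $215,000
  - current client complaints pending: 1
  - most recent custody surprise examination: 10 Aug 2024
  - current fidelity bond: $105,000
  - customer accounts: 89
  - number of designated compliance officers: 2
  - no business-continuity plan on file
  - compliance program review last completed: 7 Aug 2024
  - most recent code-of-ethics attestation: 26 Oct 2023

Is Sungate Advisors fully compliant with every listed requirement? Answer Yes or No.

1. written supervisory procedures absent → not met
2. errors-and-omissions coverage $1,450,000 ≥ $1,375,000 → met
3. Form ADV amendment 497 days ago vs limit 540 → met
4. fidelity bond $105,000 < $150,000 → not met
5. condition 'has custody of client assets' holds; net capital $215,000 < $220,000 → not met
6. best-execution review 506 days ago vs limit 540 → met
7. business-continuity plan absent → not met
8. custody surprise examination 45 days ago vs limit 60 → met
9. code-of-ethics attestation 334 days ago vs limit 270 → not met
10. designated compliance officers 2 ≥ 2 → met
11. client complaints pending 1 ≤ 1 → met
12. compliance program review 48 days ago vs limit 45 → not met
Not met: 1, 4, 5, 7, 9, 12

No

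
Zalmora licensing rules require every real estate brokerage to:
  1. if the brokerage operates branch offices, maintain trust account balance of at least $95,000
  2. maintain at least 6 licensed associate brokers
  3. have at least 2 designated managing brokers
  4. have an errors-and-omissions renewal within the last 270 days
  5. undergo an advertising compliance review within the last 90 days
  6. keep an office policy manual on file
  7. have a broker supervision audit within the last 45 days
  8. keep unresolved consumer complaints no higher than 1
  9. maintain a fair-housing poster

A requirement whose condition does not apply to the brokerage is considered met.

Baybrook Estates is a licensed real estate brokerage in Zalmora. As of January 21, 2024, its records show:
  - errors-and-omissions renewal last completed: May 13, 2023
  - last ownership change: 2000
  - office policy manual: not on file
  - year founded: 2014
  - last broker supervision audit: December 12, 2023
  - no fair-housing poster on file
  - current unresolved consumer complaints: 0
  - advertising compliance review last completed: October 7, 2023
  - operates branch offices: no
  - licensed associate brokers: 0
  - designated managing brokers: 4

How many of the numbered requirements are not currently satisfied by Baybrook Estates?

1. condition 'operates branch offices' does not hold → requirement n/a → met
2. licensed associate brokers 0 < 6 → not met
3. designated managing brokers 4 ≥ 2 → met
4. errors-and-omissions renewal 253 days ago vs limit 270 → met
5. advertising compliance review 106 days ago vs limit 90 → not met
6. office policy manual absent → not met
7. broker supervision audit 40 days ago vs limit 45 → met
8. unresolved consumer complaints 0 ≤ 1 → met
9. fair-housing poster absent → not met
Not met: 4 of 9

4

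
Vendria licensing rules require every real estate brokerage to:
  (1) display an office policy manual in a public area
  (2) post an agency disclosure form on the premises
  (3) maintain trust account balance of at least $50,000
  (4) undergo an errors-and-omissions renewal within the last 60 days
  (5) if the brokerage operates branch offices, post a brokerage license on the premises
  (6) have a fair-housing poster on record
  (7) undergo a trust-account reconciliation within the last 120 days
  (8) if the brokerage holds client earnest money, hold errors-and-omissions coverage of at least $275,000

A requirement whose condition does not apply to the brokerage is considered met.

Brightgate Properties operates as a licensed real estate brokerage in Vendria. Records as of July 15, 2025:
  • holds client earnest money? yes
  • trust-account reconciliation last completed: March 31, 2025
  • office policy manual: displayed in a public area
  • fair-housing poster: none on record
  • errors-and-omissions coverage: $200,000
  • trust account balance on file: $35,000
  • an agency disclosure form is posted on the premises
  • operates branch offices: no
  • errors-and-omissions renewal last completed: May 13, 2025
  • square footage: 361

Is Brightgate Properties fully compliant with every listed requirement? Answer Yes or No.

No

1. office policy manual present → met
2. agency disclosure form present → met
3. trust account balance $35,000 < $50,000 → not met
4. errors-and-omissions renewal 63 days ago vs limit 60 → not met
5. condition 'operates branch offices' does not hold → requirement n/a → met
6. fair-housing poster absent → not met
7. trust-account reconciliation 106 days ago vs limit 120 → met
8. condition 'holds client earnest money' holds; errors-and-omissions coverage $200,000 < $275,000 → not met
Not met: 3, 4, 6, 8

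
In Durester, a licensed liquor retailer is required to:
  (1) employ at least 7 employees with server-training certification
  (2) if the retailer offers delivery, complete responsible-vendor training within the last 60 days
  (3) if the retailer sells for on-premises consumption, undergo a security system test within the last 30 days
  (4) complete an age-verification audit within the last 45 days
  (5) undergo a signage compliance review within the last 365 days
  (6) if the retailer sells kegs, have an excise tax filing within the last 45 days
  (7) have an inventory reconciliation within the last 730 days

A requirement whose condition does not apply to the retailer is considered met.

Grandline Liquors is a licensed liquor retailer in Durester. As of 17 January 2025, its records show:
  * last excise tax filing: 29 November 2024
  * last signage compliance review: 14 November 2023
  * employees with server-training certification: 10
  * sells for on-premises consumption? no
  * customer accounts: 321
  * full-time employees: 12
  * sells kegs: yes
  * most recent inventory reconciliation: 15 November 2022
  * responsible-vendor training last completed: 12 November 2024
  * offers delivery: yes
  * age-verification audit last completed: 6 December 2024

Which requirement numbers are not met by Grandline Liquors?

1. employees with server-training certification 10 ≥ 7 → met
2. condition 'offers delivery' holds; responsible-vendor training 66 days ago vs limit 60 → not met
3. condition 'sells for on-premises consumption' does not hold → requirement n/a → met
4. age-verification audit 42 days ago vs limit 45 → met
5. signage compliance review 430 days ago vs limit 365 → not met
6. condition 'sells kegs' holds; excise tax filing 49 days ago vs limit 45 → not met
7. inventory reconciliation 794 days ago vs limit 730 → not met
Not met: 2, 5, 6, 7

2, 5, 6, 7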